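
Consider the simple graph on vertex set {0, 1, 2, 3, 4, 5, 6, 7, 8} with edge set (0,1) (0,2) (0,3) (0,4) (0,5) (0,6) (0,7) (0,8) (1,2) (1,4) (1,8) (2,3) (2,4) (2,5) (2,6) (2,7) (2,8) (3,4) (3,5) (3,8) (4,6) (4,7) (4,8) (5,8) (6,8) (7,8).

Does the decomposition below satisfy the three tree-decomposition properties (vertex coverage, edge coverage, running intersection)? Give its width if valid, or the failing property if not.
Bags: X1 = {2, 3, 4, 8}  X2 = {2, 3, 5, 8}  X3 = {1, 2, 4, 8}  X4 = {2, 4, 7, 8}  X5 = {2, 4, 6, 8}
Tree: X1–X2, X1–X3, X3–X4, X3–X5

No — vertex 0 appears in no bag.

A tree decomposition must satisfy three properties: every vertex lies in some bag; for every edge, both endpoints lie together in some bag; and for every vertex, the bags containing it form a connected subtree. Here vertex 0 appears in no bag, so the decomposition is invalid.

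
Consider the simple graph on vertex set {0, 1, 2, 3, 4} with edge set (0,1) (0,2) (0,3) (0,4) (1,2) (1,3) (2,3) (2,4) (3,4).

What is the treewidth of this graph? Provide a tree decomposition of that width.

Treewidth 3.
One such decomposition:
Bags: B1 = {0, 1, 2, 3}  B2 = {0, 2, 3, 4}
Tree: B1–B2

Each bag holds 4 vertices, so the decomposition has width 3, which upper-bounds the treewidth. On the other hand G contains the 4-clique {0, 1, 2, 3}. A clique must lie in a single bag of any decomposition, so no decomposition can have width below 3. The upper and lower bounds meet at 3, so that is the treewidth.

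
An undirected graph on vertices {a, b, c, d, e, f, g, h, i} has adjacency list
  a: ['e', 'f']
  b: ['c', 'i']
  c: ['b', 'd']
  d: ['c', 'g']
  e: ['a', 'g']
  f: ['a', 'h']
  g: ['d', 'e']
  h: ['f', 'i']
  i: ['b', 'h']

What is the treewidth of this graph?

A width-2 tree decomposition is:
Bags: B1 = {c, d, g}  B2 = {b, c, g}  B3 = {b, g, i}  B4 = {g, h, i}  B5 = {f, g, h}  B6 = {a, f, g}  B7 = {a, e, g}
Tree: B1–B2, B2–B3, B3–B4, B4–B5, B5–B6, B6–B7
Each bag holds 3 vertices, so the decomposition has width 2, which upper-bounds the treewidth. Since g–d–c–b–i–h–f–a–e–g is a cycle in G, G is not acyclic. Forests are exactly the graphs of treewidth ≤ 1, so tw(G) ≥ 2. The upper and lower bounds meet at 2, so that is the treewidth.

2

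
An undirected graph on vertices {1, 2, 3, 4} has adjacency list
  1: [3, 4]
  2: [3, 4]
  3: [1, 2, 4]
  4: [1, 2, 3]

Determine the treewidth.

A width-2 tree decomposition is:
Bags: B1 = {2, 3, 4}  B2 = {1, 3, 4}
Tree: B1–B2
Every bag has size at most 3, so the width is 3 − 1 = 2 and tw(G) ≤ 2. Conversely, {1, 3, 4} is a clique of size 3, and the vertices of any clique must share a bag in every tree decomposition; so some bag has ≥ 3 vertices and tw(G) ≥ 2. Therefore the treewidth is 2.

2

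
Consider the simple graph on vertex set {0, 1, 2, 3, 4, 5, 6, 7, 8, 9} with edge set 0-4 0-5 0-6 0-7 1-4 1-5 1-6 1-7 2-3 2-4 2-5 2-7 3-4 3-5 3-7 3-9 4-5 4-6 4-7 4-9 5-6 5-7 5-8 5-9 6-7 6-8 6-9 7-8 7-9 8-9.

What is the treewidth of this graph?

A width-4 tree decomposition is:
Bags: B1 = {4, 5, 6, 7, 9}  B2 = {5, 6, 7, 8, 9}  B3 = {3, 4, 5, 7, 9}  B4 = {2, 3, 4, 5, 7}  B5 = {0, 4, 5, 6, 7}  B6 = {1, 4, 5, 6, 7}
Tree: B1–B2, B1–B3, B3–B4, B1–B5, B5–B6
Each bag holds 5 vertices, so the decomposition has width 4, which upper-bounds the treewidth. Conversely, {5, 6, 7, 8, 9} is a clique of size 5, and the vertices of any clique must share a bag in every tree decomposition; so some bag has ≥ 5 vertices and tw(G) ≥ 4. Combining the bounds, tw(G) = 4.

4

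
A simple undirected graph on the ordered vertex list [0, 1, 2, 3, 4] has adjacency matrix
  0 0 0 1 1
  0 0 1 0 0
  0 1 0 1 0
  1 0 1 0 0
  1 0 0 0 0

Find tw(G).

1

A width-1 tree decomposition is:
Bags: B1 = {0, 4}  B2 = {0, 3}  B3 = {2, 3}  B4 = {1, 2}
Tree: B1–B2, B2–B3, B3–B4
The largest bag has 2 vertices, giving width 1; this decomposition certifies tw(G) ≤ 1. Since G has at least one edge (e.g. 4–0), it is not an edgeless graph, so tw(G) ≥ 1. Hence tw(G) = 1 exactly.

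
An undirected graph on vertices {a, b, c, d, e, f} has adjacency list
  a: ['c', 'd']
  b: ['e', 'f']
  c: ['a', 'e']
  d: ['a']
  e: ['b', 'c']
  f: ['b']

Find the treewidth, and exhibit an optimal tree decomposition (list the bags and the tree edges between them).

Treewidth 1.
Bags: B1 = {a, d}  B2 = {a, c}  B3 = {c, e}  B4 = {b, e}  B5 = {b, f}
Tree: B1–B2, B2–B3, B3–B4, B4–B5

Every bag has size at most 2, so the width is 2 − 1 = 1 and tw(G) ≤ 1. Any graph with an edge has treewidth ≥ 1, and G has the edge d–a. Combining the bounds, tw(G) = 1.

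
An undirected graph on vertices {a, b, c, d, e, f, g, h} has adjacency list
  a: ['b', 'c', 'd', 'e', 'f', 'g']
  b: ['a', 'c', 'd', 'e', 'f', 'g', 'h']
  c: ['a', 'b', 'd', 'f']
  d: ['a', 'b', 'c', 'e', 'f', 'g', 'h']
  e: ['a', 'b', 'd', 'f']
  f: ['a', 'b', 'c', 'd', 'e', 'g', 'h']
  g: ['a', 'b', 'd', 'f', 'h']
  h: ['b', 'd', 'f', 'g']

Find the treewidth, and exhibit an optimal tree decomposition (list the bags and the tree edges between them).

Every bag has size at most 5, so the width is 5 − 1 = 4 and tw(G) ≤ 4. Conversely, {b, d, f, g, h} is a clique of size 5, and the vertices of any clique must share a bag in every tree decomposition; so some bag has ≥ 5 vertices and tw(G) ≥ 4. Hence tw(G) = 4 exactly.

Treewidth 4.
One such decomposition:
Bags: B1 = {a, b, d, f, g}  B2 = {a, b, c, d, f}  B3 = {b, d, f, g, h}  B4 = {a, b, d, e, f}
Tree: B1–B2, B1–B3, B1–B4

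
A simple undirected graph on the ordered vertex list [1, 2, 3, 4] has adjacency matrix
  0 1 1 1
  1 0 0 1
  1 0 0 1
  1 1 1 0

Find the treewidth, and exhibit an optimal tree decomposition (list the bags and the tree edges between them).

Treewidth 2.
One such decomposition:
Bags: B1 = {1, 3, 4}  B2 = {1, 2, 4}
Tree: B1–B2

Every bag has size at most 3, so the width is 3 − 1 = 2 and tw(G) ≤ 2. Conversely, {1, 2, 4} is a clique of size 3, and the vertices of any clique must share a bag in every tree decomposition; so some bag has ≥ 3 vertices and tw(G) ≥ 2. Hence tw(G) = 2 exactly.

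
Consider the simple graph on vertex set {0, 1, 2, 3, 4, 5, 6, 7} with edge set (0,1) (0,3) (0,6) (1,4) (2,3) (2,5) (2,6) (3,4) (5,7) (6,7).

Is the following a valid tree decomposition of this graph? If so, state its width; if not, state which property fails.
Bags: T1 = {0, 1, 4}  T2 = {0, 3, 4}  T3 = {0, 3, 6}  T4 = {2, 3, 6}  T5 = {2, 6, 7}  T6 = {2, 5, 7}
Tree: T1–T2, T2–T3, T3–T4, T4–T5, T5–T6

Checking the three conditions: (i) the bags cover all of {0, 1, 2, 3, 4, 5, 6, 7}; (ii) for each edge, some bag contains both endpoints; (iii) the bags containing any fixed vertex form a subtree. All hold, so the decomposition is valid with width 3 − 1 = 2.

Yes; width 2.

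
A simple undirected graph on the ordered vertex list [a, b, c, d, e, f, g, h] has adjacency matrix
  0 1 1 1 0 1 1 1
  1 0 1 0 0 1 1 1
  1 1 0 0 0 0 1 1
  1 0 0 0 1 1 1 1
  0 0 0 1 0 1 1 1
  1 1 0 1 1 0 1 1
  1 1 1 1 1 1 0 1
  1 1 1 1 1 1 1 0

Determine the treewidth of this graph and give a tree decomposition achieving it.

Treewidth 4.
Bags: B1 = {a, b, f, g, h}  B2 = {a, b, c, g, h}  B3 = {a, d, f, g, h}  B4 = {d, e, f, g, h}
Tree: B1–B2, B1–B3, B3–B4

Each bag holds 5 vertices, so the decomposition has width 4, which upper-bounds the treewidth. Conversely, {a, b, c, g, h} is a clique of size 5, and the vertices of any clique must share a bag in every tree decomposition; so some bag has ≥ 5 vertices and tw(G) ≥ 4. Therefore the treewidth is 4.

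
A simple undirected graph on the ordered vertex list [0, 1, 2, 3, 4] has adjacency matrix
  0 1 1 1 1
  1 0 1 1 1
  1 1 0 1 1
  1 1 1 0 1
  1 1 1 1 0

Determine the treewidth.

4

A width-4 tree decomposition is:
Bags: B1 = {0, 1, 2, 3, 4}
Tree: (single bag)
With just one bag of size 5, the width is 5 − 1 = 4, so tw(G) ≤ 4. Conversely, {0, 1, 2, 3, 4} is a clique of size 5, and the vertices of any clique must share a bag in every tree decomposition; so some bag has ≥ 5 vertices and tw(G) ≥ 4. Combining the bounds, tw(G) = 4.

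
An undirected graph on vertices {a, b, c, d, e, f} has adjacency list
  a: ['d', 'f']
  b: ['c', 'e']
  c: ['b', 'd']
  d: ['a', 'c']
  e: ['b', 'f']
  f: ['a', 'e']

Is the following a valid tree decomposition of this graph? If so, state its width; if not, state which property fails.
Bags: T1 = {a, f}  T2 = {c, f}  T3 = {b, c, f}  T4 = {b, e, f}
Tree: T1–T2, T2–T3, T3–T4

A tree decomposition must satisfy three properties: every vertex lies in some bag; for every edge, both endpoints lie together in some bag; and for every vertex, the bags containing it form a connected subtree. Here vertex d appears in no bag, so the decomposition is invalid.

No — vertex d appears in no bag.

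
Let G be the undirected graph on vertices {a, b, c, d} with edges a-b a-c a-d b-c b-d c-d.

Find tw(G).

A width-3 tree decomposition is:
Bags: B1 = {a, b, c, d}
Tree: (single bag)
A single bag containing all 4 vertices is trivially a valid decomposition of width 3. For the lower bound, the 4 vertices {a, b, c, d} are pairwise adjacent, and any tree decomposition puts a clique entirely inside one bag — forcing width ≥ 3. The upper and lower bounds meet at 3, so that is the treewidth.

3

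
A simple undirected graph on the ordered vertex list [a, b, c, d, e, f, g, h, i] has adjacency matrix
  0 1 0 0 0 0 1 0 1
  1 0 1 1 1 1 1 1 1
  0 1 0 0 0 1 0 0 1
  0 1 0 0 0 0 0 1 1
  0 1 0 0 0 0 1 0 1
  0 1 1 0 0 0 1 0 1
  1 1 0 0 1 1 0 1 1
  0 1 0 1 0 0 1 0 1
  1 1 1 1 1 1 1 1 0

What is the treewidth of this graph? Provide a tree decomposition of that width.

The largest bag has 4 vertices, giving width 3; this decomposition certifies tw(G) ≤ 3. For the lower bound, the 4 vertices {b, d, h, i} are pairwise adjacent, and any tree decomposition puts a clique entirely inside one bag — forcing width ≥ 3. Hence tw(G) = 3 exactly.

Treewidth 3.
One optimal decomposition is:
Bags: B1 = {a, b, g, i}  B2 = {b, f, g, i}  B3 = {b, g, h, i}  B4 = {b, c, f, i}  B5 = {b, e, g, i}  B6 = {b, d, h, i}
Tree: B1–B2, B2–B3, B2–B4, B1–B5, B3–B6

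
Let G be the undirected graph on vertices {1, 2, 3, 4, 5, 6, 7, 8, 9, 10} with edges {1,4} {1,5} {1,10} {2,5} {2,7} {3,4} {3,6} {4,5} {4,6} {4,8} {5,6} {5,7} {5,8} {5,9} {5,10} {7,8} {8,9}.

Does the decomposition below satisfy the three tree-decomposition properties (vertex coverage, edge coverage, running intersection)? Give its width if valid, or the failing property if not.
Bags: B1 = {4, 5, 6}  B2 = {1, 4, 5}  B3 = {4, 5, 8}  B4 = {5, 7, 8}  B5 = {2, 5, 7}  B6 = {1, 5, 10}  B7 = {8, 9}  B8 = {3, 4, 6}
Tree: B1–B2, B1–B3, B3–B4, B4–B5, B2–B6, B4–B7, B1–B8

No — edge (5,9) lies in no bag.

A tree decomposition must satisfy three properties: every vertex lies in some bag; for every edge, both endpoints lie together in some bag; and for every vertex, the bags containing it form a connected subtree. Here edge (5,9) lies in no bag, so the decomposition is invalid.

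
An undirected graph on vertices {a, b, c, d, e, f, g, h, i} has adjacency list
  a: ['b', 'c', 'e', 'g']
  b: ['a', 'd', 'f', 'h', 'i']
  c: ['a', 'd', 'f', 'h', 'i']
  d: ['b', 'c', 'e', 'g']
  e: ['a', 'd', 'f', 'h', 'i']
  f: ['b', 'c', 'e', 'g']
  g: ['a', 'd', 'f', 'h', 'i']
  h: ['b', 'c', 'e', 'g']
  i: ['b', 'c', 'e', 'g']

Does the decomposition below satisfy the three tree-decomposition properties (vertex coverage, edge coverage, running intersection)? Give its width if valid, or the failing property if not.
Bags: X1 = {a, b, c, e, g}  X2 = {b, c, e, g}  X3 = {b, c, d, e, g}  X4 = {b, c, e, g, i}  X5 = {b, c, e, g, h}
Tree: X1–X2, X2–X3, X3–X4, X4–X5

A tree decomposition must satisfy three properties: every vertex lies in some bag; for every edge, both endpoints lie together in some bag; and for every vertex, the bags containing it form a connected subtree. Here vertex f appears in no bag, so the decomposition is invalid.

No — vertex f appears in no bag.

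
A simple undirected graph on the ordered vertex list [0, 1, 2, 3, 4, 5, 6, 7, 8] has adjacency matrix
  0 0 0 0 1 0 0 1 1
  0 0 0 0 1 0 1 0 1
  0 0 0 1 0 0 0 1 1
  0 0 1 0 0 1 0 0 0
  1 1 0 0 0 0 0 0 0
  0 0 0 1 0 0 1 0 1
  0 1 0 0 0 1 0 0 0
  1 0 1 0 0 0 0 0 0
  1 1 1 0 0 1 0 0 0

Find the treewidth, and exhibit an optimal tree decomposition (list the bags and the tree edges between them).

Treewidth 3.
One such decomposition:
Bags: B1 = {1, 4, 5, 6}  B2 = {1, 4, 5, 8}  B3 = {0, 4, 5, 8}  B4 = {0, 3, 5, 8}  B5 = {0, 2, 3, 8}  B6 = {0, 2, 3, 7}
Tree: B1–B2, B2–B3, B3–B4, B4–B5, B5–B6

The largest bag has 4 vertices, giving width 3; this decomposition certifies tw(G) ≤ 3. For the lower bound: the 4 vertex sets {1,4,6}, {5}, {8}, {0,2,3,7} are disjoint, each induces a connected subgraph, and every pair is joined by at least one edge of G. Contracting each set to a single vertex therefore yields K_{4} as a minor, and since treewidth is minor-monotone, tw(G) ≥ tw(K_{4}) = 3. Therefore the treewidth is 3.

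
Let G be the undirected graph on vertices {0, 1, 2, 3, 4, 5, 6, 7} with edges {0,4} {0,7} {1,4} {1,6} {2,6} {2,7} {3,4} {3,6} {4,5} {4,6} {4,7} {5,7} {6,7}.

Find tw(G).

A width-2 tree decomposition is:
Bags: B1 = {2, 6, 7}  B2 = {4, 6, 7}  B3 = {3, 4, 6}  B4 = {4, 5, 7}  B5 = {1, 4, 6}  B6 = {0, 4, 7}
Tree: B1–B2, B2–B3, B2–B4, B3–B5, B4–B6
Each bag holds 3 vertices, so the decomposition has width 2, which upper-bounds the treewidth. On the other hand G contains the 3-clique {2, 6, 7}. A clique must lie in a single bag of any decomposition, so no decomposition can have width below 2. The upper and lower bounds meet at 2, so that is the treewidth.

2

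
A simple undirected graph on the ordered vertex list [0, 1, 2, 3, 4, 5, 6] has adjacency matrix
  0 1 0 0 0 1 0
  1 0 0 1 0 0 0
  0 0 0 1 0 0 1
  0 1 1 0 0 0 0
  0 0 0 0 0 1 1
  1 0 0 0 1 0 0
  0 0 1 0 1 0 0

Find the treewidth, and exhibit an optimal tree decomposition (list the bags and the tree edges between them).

Each bag holds 3 vertices, so the decomposition has width 2, which upper-bounds the treewidth. The edges 6–4–5–0–1–3–2–6 form a cycle, so G is not a tree and its treewidth is at least 2. Combining the bounds, tw(G) = 2.

Treewidth 2.
One optimal decomposition is:
Bags: B1 = {4, 5, 6}  B2 = {0, 5, 6}  B3 = {0, 1, 6}  B4 = {1, 3, 6}  B5 = {2, 3, 6}
Tree: B1–B2, B2–B3, B3–B4, B4–B5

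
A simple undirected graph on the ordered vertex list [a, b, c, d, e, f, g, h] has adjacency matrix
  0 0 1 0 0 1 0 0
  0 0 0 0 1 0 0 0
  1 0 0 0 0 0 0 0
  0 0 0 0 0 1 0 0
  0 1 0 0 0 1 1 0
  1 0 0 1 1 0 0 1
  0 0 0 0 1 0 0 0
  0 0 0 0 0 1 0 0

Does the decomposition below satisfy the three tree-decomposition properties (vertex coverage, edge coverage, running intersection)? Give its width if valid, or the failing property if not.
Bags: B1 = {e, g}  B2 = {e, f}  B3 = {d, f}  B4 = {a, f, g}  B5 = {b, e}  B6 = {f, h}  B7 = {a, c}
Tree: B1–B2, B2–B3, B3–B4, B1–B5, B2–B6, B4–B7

A tree decomposition must satisfy three properties: every vertex lies in some bag; for every edge, both endpoints lie together in some bag; and for every vertex, the bags containing it form a connected subtree. Here bags containing vertex g are not connected in the tree, so the decomposition is invalid.

No — bags containing vertex g are not connected in the tree.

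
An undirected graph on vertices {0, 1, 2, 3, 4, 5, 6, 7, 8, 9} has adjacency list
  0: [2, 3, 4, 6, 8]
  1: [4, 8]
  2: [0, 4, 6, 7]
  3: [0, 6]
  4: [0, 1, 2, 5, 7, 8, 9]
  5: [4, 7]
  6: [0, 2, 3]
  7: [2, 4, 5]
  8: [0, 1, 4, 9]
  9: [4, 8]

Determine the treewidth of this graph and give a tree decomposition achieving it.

Every bag has size at most 3, so the width is 3 − 1 = 2 and tw(G) ≤ 2. For the lower bound, the 3 vertices {0, 3, 6} are pairwise adjacent, and any tree decomposition puts a clique entirely inside one bag — forcing width ≥ 2. Therefore the treewidth is 2.

Treewidth 2.
Bags: B1 = {0, 2, 6}  B2 = {0, 2, 4}  B3 = {2, 4, 7}  B4 = {0, 4, 8}  B5 = {4, 8, 9}  B6 = {4, 5, 7}  B7 = {1, 4, 8}  B8 = {0, 3, 6}
Tree: B1–B2, B2–B3, B2–B4, B4–B5, B3–B6, B4–B7, B1–B8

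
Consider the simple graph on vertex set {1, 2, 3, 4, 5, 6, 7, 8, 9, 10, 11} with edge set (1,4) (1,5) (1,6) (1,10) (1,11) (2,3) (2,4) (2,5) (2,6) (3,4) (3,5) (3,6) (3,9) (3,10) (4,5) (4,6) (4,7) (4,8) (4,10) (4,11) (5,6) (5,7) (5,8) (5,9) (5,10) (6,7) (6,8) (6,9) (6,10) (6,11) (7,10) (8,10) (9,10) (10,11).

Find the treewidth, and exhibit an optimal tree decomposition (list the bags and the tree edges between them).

Every bag has size at most 5, so the width is 5 − 1 = 4 and tw(G) ≤ 4. Conversely, {3, 5, 6, 9, 10} is a clique of size 5, and the vertices of any clique must share a bag in every tree decomposition; so some bag has ≥ 5 vertices and tw(G) ≥ 4. Therefore the treewidth is 4.

Treewidth 4.
One optimal decomposition is:
Bags: B1 = {1, 4, 5, 6, 10}  B2 = {1, 4, 6, 10, 11}  B3 = {3, 4, 5, 6, 10}  B4 = {2, 3, 4, 5, 6}  B5 = {3, 5, 6, 9, 10}  B6 = {4, 5, 6, 7, 10}  B7 = {4, 5, 6, 8, 10}
Tree: B1–B2, B1–B3, B3–B4, B3–B5, B1–B6, B3–B7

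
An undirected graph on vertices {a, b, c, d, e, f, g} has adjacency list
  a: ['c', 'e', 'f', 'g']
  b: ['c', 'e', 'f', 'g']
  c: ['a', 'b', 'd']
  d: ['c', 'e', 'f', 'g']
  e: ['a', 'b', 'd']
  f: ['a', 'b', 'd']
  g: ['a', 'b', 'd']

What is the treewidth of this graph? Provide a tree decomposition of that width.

Treewidth 3.
Bags: B1 = {a, b, d, e}  B2 = {a, b, d, g}  B3 = {a, b, d, f}  B4 = {a, b, c, d}
Tree: B1–B2, B2–B3, B3–B4

Each bag holds 4 vertices, so the decomposition has width 3, which upper-bounds the treewidth. For the lower bound: the 4 vertex sets {b,e}, {d,g}, {a}, {f} are disjoint, each induces a connected subgraph, and every pair is joined by at least one edge of G. Contracting each set to a single vertex therefore yields K_{4} as a minor, and since treewidth is minor-monotone, tw(G) ≥ tw(K_{4}) = 3. The upper and lower bounds meet at 3, so that is the treewidth.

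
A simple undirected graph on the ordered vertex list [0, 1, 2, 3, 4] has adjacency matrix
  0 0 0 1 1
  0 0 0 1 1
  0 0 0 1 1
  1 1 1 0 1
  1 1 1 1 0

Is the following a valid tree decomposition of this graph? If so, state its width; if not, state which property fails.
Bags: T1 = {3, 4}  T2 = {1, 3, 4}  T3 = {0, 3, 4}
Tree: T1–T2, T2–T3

A tree decomposition must satisfy three properties: every vertex lies in some bag; for every edge, both endpoints lie together in some bag; and for every vertex, the bags containing it form a connected subtree. Here vertex 2 appears in no bag, so the decomposition is invalid.

No — vertex 2 appears in no bag.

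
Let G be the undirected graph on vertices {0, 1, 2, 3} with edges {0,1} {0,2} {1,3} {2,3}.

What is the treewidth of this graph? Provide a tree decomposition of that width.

The largest bag has 3 vertices, giving width 2; this decomposition certifies tw(G) ≤ 2. The edges 1–0–2–3–1 form a cycle, so G is not a tree and its treewidth is at least 2. Hence tw(G) = 2 exactly.

Treewidth 2.
One optimal decomposition is:
Bags: B1 = {0, 1, 2}  B2 = {1, 2, 3}
Tree: B1–B2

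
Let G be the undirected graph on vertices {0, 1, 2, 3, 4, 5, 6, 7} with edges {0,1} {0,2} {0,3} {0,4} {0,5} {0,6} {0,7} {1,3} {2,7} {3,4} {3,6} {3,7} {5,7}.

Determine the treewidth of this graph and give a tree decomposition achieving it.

Every bag has size at most 3, so the width is 3 − 1 = 2 and tw(G) ≤ 2. For the lower bound, the 3 vertices {0, 2, 7} are pairwise adjacent, and any tree decomposition puts a clique entirely inside one bag — forcing width ≥ 2. Therefore the treewidth is 2.

Treewidth 2.
One such decomposition:
Bags: B1 = {0, 1, 3}  B2 = {0, 3, 7}  B3 = {0, 2, 7}  B4 = {0, 3, 6}  B5 = {0, 3, 4}  B6 = {0, 5, 7}
Tree: B1–B2, B2–B3, B2–B4, B1–B5, B2–B6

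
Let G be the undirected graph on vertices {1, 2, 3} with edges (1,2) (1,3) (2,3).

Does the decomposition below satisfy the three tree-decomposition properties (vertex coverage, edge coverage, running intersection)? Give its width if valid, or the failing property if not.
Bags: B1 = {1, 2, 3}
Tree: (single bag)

Yes; width 2.

Every vertex of G appears in some bag (union = {1, 2, 3}); every edge is covered by a bag; and for each vertex v the set of bags containing v is connected in the bag tree. The decomposition is therefore valid. The largest bag has 3 vertices, so the width is 2.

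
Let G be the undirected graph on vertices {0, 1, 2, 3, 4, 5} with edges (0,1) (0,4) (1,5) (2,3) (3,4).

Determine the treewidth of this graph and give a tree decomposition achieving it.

Each bag holds 2 vertices, so the decomposition has width 1, which upper-bounds the treewidth. Since G has at least one edge (e.g. 2–3), it is not an edgeless graph, so tw(G) ≥ 1. Therefore the treewidth is 1.

Treewidth 1.
One such decomposition:
Bags: B1 = {2, 3}  B2 = {3, 4}  B3 = {0, 4}  B4 = {0, 1}  B5 = {1, 5}
Tree: B1–B2, B2–B3, B3–B4, B4–B5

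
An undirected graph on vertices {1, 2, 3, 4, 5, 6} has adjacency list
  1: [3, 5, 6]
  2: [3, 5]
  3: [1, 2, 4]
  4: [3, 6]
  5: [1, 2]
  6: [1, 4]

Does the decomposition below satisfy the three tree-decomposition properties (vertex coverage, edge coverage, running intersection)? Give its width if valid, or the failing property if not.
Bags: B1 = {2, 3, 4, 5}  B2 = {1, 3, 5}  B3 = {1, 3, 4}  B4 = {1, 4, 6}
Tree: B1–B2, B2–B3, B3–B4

No — bags containing vertex 4 are not connected in the tree.

A tree decomposition must satisfy three properties: every vertex lies in some bag; for every edge, both endpoints lie together in some bag; and for every vertex, the bags containing it form a connected subtree. Here bags containing vertex 4 are not connected in the tree, so the decomposition is invalid.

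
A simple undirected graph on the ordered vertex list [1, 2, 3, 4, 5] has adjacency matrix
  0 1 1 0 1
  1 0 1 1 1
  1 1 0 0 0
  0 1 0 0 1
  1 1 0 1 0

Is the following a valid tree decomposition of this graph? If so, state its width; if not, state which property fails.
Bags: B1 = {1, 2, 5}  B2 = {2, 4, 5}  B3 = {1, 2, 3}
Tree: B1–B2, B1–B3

Checking the three conditions: (i) the bags cover all of {1, 2, 3, 4, 5}; (ii) for each edge, some bag contains both endpoints; (iii) the bags containing any fixed vertex form a subtree. All hold, so the decomposition is valid with width 3 − 1 = 2.

Yes; width 2.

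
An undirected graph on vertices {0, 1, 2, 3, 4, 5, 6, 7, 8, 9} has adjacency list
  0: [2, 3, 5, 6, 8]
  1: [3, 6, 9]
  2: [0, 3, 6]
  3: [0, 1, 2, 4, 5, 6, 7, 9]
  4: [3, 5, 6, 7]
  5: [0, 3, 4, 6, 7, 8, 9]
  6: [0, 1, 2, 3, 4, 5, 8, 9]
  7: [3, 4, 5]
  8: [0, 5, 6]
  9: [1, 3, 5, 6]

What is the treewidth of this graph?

3

A width-3 tree decomposition is:
Bags: B1 = {0, 3, 5, 6}  B2 = {3, 5, 6, 9}  B3 = {3, 4, 5, 6}  B4 = {0, 2, 3, 6}  B5 = {1, 3, 6, 9}  B6 = {3, 4, 5, 7}  B7 = {0, 5, 6, 8}
Tree: B1–B2, B2–B3, B1–B4, B2–B5, B3–B6, B1–B7
The largest bag has 4 vertices, giving width 3; this decomposition certifies tw(G) ≤ 3. Conversely, {0, 5, 6, 8} is a clique of size 4, and the vertices of any clique must share a bag in every tree decomposition; so some bag has ≥ 4 vertices and tw(G) ≥ 3. Combining the bounds, tw(G) = 3.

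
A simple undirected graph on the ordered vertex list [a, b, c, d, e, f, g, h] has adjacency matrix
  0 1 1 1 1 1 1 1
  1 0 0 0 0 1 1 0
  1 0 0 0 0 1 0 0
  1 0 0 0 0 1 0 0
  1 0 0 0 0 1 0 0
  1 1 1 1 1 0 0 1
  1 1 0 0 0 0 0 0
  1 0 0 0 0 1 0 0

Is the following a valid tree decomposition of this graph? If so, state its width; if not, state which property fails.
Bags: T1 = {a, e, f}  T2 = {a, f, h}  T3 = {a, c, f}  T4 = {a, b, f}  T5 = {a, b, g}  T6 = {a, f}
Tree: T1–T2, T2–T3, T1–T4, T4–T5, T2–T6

A tree decomposition must satisfy three properties: every vertex lies in some bag; for every edge, both endpoints lie together in some bag; and for every vertex, the bags containing it form a connected subtree. Here vertex d appears in no bag, so the decomposition is invalid.

No — vertex d appears in no bag.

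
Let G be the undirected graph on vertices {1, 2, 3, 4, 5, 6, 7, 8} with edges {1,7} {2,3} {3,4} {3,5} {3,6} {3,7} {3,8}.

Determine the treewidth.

A width-1 tree decomposition is:
Bags: B1 = {3, 4}  B2 = {3, 7}  B3 = {3, 8}  B4 = {3, 5}  B5 = {2, 3}  B6 = {3, 6}  B7 = {1, 7}
Tree: B1–B2, B1–B3, B1–B4, B3–B5, B4–B6, B2–B7
Each bag holds 2 vertices, so the decomposition has width 1, which upper-bounds the treewidth. G has an edge, so its treewidth is at least 1. Hence tw(G) = 1 exactly.

1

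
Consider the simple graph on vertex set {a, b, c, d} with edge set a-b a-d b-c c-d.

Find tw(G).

2

A width-2 tree decomposition is:
Bags: B1 = {a, b, c}  B2 = {a, c, d}
Tree: B1–B2
The largest bag has 3 vertices, giving width 2; this decomposition certifies tw(G) ≤ 2. Since a–b–c–d–a is a cycle in G, G is not acyclic. Forests are exactly the graphs of treewidth ≤ 1, so tw(G) ≥ 2. Therefore the treewidth is 2.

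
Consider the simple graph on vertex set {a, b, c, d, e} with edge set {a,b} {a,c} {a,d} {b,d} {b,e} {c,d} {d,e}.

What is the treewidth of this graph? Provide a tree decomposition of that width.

Treewidth 2.
One optimal decomposition is:
Bags: B1 = {a, b, d}  B2 = {b, d, e}  B3 = {a, c, d}
Tree: B1–B2, B1–B3

The largest bag has 3 vertices, giving width 2; this decomposition certifies tw(G) ≤ 2. Conversely, {b, d, e} is a clique of size 3, and the vertices of any clique must share a bag in every tree decomposition; so some bag has ≥ 3 vertices and tw(G) ≥ 2. Combining the bounds, tw(G) = 2.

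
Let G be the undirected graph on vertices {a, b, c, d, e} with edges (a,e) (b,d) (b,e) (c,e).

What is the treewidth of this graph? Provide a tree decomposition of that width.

Each bag holds 2 vertices, so the decomposition has width 1, which upper-bounds the treewidth. Any graph with an edge has treewidth ≥ 1, and G has the edge e–c. Hence tw(G) = 1 exactly.

Treewidth 1.
One such decomposition:
Bags: B1 = {c, e}  B2 = {b, e}  B3 = {b, d}  B4 = {a, e}
Tree: B1–B2, B2–B3, B2–B4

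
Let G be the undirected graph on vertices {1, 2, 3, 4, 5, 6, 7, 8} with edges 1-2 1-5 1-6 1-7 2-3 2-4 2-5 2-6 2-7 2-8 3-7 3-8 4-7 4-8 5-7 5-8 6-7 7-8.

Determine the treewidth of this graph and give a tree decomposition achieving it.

Treewidth 3.
One optimal decomposition is:
Bags: B1 = {2, 3, 7, 8}  B2 = {2, 5, 7, 8}  B3 = {1, 2, 5, 7}  B4 = {2, 4, 7, 8}  B5 = {1, 2, 6, 7}
Tree: B1–B2, B2–B3, B1–B4, B3–B5

The largest bag has 4 vertices, giving width 3; this decomposition certifies tw(G) ≤ 3. For the lower bound, the 4 vertices {2, 3, 7, 8} are pairwise adjacent, and any tree decomposition puts a clique entirely inside one bag — forcing width ≥ 3. Therefore the treewidth is 3.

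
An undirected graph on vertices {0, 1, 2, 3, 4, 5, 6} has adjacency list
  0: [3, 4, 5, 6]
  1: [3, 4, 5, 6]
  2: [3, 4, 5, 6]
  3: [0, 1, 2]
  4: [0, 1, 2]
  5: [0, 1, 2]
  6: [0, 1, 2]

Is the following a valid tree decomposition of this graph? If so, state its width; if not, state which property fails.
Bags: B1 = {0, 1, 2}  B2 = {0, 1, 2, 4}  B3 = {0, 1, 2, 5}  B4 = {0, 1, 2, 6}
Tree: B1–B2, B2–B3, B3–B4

A tree decomposition must satisfy three properties: every vertex lies in some bag; for every edge, both endpoints lie together in some bag; and for every vertex, the bags containing it form a connected subtree. Here vertex 3 appears in no bag, so the decomposition is invalid.

No — vertex 3 appears in no bag.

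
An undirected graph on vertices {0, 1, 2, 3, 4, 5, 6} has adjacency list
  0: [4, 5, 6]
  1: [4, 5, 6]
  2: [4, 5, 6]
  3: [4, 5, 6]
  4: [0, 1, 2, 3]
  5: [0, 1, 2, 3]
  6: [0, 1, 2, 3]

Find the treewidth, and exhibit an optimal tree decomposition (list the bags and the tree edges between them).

Treewidth 3.
Bags: B1 = {3, 4, 5, 6}  B2 = {0, 4, 5, 6}  B3 = {2, 4, 5, 6}  B4 = {1, 4, 5, 6}
Tree: B1–B2, B2–B3, B3–B4

Every bag has size at most 4, so the width is 4 − 1 = 3 and tw(G) ≤ 3. For the lower bound: the 4 vertex sets {3,6}, {0,4}, {5}, {2} are disjoint, each induces a connected subgraph, and every pair is joined by at least one edge of G. Contracting each set to a single vertex therefore yields K_{4} as a minor, and since treewidth is minor-monotone, tw(G) ≥ tw(K_{4}) = 3. Hence tw(G) = 3 exactly.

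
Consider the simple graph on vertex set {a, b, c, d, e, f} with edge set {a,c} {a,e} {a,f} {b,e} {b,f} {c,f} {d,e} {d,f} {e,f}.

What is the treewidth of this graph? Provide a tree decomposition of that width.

Every bag has size at most 3, so the width is 3 − 1 = 2 and tw(G) ≤ 2. Conversely, {d, e, f} is a clique of size 3, and the vertices of any clique must share a bag in every tree decomposition; so some bag has ≥ 3 vertices and tw(G) ≥ 2. Therefore the treewidth is 2.

Treewidth 2.
One optimal decomposition is:
Bags: B1 = {a, e, f}  B2 = {a, c, f}  B3 = {d, e, f}  B4 = {b, e, f}
Tree: B1–B2, B1–B3, B3–B4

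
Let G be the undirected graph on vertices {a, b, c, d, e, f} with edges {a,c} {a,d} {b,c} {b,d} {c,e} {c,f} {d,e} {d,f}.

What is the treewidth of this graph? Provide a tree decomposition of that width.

Each bag holds 3 vertices, so the decomposition has width 2, which upper-bounds the treewidth. The edges d–f–c–e–d form a cycle, so G is not a tree and its treewidth is at least 2. The upper and lower bounds meet at 2, so that is the treewidth.

Treewidth 2.
One such decomposition:
Bags: B1 = {c, d, f}  B2 = {c, d, e}  B3 = {b, c, d}  B4 = {a, c, d}
Tree: B1–B2, B2–B3, B3–B4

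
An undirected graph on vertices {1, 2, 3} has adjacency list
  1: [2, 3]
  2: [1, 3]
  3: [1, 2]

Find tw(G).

2

A width-2 tree decomposition is:
Bags: B1 = {1, 2, 3}
Tree: (single bag)
A single bag containing all 3 vertices is trivially a valid decomposition of width 2. Conversely, {1, 2, 3} is a clique of size 3, and the vertices of any clique must share a bag in every tree decomposition; so some bag has ≥ 3 vertices and tw(G) ≥ 2. Hence tw(G) = 2 exactly.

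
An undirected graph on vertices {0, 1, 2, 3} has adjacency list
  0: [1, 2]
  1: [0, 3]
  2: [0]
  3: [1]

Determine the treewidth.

1

A width-1 tree decomposition is:
Bags: B1 = {1, 3}  B2 = {0, 1}  B3 = {0, 2}
Tree: B1–B2, B2–B3
The largest bag has 2 vertices, giving width 1; this decomposition certifies tw(G) ≤ 1. Any graph with an edge has treewidth ≥ 1, and G has the edge 3–1. Therefore the treewidth is 1.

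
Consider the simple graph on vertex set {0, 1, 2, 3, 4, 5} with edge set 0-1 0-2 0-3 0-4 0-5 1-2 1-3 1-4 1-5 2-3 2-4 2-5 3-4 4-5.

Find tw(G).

A width-4 tree decomposition is:
Bags: B1 = {0, 1, 2, 4, 5}  B2 = {0, 1, 2, 3, 4}
Tree: B1–B2
The largest bag has 5 vertices, giving width 4; this decomposition certifies tw(G) ≤ 4. On the other hand G contains the 5-clique {0, 1, 2, 3, 4}. A clique must lie in a single bag of any decomposition, so no decomposition can have width below 4. Hence tw(G) = 4 exactly.

4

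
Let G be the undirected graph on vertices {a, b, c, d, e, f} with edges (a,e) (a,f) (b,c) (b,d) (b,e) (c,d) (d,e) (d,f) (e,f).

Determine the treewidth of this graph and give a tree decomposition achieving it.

Treewidth 2.
One such decomposition:
Bags: B1 = {a, e, f}  B2 = {d, e, f}  B3 = {b, d, e}  B4 = {b, c, d}
Tree: B1–B2, B2–B3, B3–B4

Every bag has size at most 3, so the width is 3 − 1 = 2 and tw(G) ≤ 2. For the lower bound, the 3 vertices {d, e, f} are pairwise adjacent, and any tree decomposition puts a clique entirely inside one bag — forcing width ≥ 2. Hence tw(G) = 2 exactly.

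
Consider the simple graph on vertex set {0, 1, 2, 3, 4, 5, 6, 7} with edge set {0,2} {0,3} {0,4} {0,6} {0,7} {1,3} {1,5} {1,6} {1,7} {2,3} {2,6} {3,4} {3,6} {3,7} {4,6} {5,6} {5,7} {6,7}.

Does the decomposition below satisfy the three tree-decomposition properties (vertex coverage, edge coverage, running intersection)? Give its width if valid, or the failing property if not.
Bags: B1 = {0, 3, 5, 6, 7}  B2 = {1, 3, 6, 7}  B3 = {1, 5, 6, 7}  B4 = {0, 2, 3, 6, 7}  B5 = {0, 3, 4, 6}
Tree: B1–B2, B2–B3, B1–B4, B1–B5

No — bags containing vertex 5 are not connected in the tree.

A tree decomposition must satisfy three properties: every vertex lies in some bag; for every edge, both endpoints lie together in some bag; and for every vertex, the bags containing it form a connected subtree. Here bags containing vertex 5 are not connected in the tree, so the decomposition is invalid.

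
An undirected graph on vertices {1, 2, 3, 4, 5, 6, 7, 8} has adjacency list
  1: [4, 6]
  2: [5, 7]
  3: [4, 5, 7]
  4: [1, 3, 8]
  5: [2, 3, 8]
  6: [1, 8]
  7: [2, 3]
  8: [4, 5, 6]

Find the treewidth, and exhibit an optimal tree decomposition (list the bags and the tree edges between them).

Each bag holds 3 vertices, so the decomposition has width 2, which upper-bounds the treewidth. The edges 2–7–3–5–2 form a cycle, so G is not a tree and its treewidth is at least 2. Therefore the treewidth is 2.

Treewidth 2.
One such decomposition:
Bags: B1 = {2, 5, 7}  B2 = {3, 5, 7}  B3 = {3, 5, 8}  B4 = {3, 4, 8}  B5 = {4, 6, 8}  B6 = {1, 4, 6}
Tree: B1–B2, B2–B3, B3–B4, B4–B5, B5–B6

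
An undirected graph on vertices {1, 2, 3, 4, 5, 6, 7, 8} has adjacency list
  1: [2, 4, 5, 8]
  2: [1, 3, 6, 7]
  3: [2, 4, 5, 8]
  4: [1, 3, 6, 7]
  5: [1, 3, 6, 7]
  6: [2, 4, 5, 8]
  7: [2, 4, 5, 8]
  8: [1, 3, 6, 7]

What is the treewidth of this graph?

A width-4 tree decomposition is:
Bags: B1 = {2, 4, 5, 7, 8}  B2 = {2, 3, 4, 5, 8}  B3 = {2, 4, 5, 6, 8}  B4 = {1, 2, 4, 5, 8}
Tree: B1–B2, B2–B3, B3–B4
Each bag holds 5 vertices, so the decomposition has width 4, which upper-bounds the treewidth. For the lower bound: the 5 vertex sets {4,7}, {3,5}, {2,6}, {8}, {1} are disjoint, each induces a connected subgraph, and every pair is joined by at least one edge of G. Contracting each set to a single vertex therefore yields K_{5} as a minor, and since treewidth is minor-monotone, tw(G) ≥ tw(K_{5}) = 4. The upper and lower bounds meet at 4, so that is the treewidth.

4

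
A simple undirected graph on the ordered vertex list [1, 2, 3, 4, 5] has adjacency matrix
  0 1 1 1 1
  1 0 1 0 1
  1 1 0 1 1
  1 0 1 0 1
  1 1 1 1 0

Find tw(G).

3

A width-3 tree decomposition is:
Bags: B1 = {1, 3, 4, 5}  B2 = {1, 2, 3, 5}
Tree: B1–B2
Each bag holds 4 vertices, so the decomposition has width 3, which upper-bounds the treewidth. Conversely, {1, 2, 3, 5} is a clique of size 4, and the vertices of any clique must share a bag in every tree decomposition; so some bag has ≥ 4 vertices and tw(G) ≥ 3. The upper and lower bounds meet at 3, so that is the treewidth.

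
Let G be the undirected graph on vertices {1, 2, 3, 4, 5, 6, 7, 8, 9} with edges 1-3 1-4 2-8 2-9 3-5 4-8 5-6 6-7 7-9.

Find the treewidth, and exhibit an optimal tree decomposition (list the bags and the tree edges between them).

Treewidth 2.
One optimal decomposition is:
Bags: B1 = {2, 7, 9}  B2 = {2, 6, 7}  B3 = {2, 5, 6}  B4 = {2, 3, 5}  B5 = {1, 2, 3}  B6 = {1, 2, 4}  B7 = {2, 4, 8}
Tree: B1–B2, B2–B3, B3–B4, B4–B5, B5–B6, B6–B7

The largest bag has 3 vertices, giving width 2; this decomposition certifies tw(G) ≤ 2. The edges 2–9–7–6–5–3–1–4–8–2 form a cycle, so G is not a tree and its treewidth is at least 2. Hence tw(G) = 2 exactly.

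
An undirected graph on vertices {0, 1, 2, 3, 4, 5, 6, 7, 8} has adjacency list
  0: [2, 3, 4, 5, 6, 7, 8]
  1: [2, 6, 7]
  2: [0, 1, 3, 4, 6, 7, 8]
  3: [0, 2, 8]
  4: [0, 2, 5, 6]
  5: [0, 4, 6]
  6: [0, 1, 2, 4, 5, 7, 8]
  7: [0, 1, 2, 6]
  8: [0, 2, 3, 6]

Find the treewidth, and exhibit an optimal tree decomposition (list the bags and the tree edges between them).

Treewidth 3.
Bags: B1 = {0, 2, 6, 7}  B2 = {0, 2, 6, 8}  B3 = {1, 2, 6, 7}  B4 = {0, 2, 4, 6}  B5 = {0, 2, 3, 8}  B6 = {0, 4, 5, 6}
Tree: B1–B2, B1–B3, B1–B4, B2–B5, B4–B6

Each bag holds 4 vertices, so the decomposition has width 3, which upper-bounds the treewidth. For the lower bound, the 4 vertices {0, 2, 3, 8} are pairwise adjacent, and any tree decomposition puts a clique entirely inside one bag — forcing width ≥ 3. Combining the bounds, tw(G) = 3.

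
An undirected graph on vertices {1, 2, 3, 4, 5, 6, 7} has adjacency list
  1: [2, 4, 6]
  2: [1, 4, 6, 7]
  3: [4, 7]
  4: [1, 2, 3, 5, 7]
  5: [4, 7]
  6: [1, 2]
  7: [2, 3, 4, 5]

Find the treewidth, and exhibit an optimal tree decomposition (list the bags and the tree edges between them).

Every bag has size at most 3, so the width is 3 − 1 = 2 and tw(G) ≤ 2. For the lower bound, the 3 vertices {1, 2, 4} are pairwise adjacent, and any tree decomposition puts a clique entirely inside one bag — forcing width ≥ 2. Therefore the treewidth is 2.

Treewidth 2.
One optimal decomposition is:
Bags: B1 = {4, 5, 7}  B2 = {2, 4, 7}  B3 = {1, 2, 4}  B4 = {1, 2, 6}  B5 = {3, 4, 7}
Tree: B1–B2, B2–B3, B3–B4, B1–B5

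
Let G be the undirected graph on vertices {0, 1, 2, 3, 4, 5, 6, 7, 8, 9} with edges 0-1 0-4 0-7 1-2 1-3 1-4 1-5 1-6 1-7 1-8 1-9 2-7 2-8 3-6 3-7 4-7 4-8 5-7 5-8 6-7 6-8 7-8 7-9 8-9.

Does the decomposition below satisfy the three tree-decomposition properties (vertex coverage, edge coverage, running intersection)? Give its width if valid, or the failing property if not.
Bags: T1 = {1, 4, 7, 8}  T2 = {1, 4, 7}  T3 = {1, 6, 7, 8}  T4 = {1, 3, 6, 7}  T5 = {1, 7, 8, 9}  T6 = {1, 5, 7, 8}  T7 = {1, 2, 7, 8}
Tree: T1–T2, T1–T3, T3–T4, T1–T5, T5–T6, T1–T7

No — vertex 0 appears in no bag.

A tree decomposition must satisfy three properties: every vertex lies in some bag; for every edge, both endpoints lie together in some bag; and for every vertex, the bags containing it form a connected subtree. Here vertex 0 appears in no bag, so the decomposition is invalid.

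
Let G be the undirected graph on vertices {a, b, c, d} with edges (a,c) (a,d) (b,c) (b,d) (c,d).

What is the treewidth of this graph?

A width-2 tree decomposition is:
Bags: B1 = {b, c, d}  B2 = {a, c, d}
Tree: B1–B2
Each bag holds 3 vertices, so the decomposition has width 2, which upper-bounds the treewidth. Conversely, {a, c, d} is a clique of size 3, and the vertices of any clique must share a bag in every tree decomposition; so some bag has ≥ 3 vertices and tw(G) ≥ 2. Combining the bounds, tw(G) = 2.

2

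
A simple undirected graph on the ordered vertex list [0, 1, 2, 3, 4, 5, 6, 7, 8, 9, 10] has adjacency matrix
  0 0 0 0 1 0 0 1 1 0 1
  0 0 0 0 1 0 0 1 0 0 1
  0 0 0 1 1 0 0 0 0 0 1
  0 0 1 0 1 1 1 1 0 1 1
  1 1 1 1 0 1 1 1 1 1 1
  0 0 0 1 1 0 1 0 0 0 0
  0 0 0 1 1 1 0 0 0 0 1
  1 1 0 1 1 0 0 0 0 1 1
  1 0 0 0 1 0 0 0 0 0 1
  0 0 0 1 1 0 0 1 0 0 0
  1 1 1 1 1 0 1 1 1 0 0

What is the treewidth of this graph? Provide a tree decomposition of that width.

Treewidth 3.
One such decomposition:
Bags: B1 = {0, 4, 7, 10}  B2 = {3, 4, 7, 10}  B3 = {3, 4, 6, 10}  B4 = {1, 4, 7, 10}  B5 = {2, 3, 4, 10}  B6 = {3, 4, 7, 9}  B7 = {0, 4, 8, 10}  B8 = {3, 4, 5, 6}
Tree: B1–B2, B2–B3, B1–B4, B2–B5, B2–B6, B1–B7, B3–B8

The largest bag has 4 vertices, giving width 3; this decomposition certifies tw(G) ≤ 3. For the lower bound, the 4 vertices {3, 4, 7, 9} are pairwise adjacent, and any tree decomposition puts a clique entirely inside one bag — forcing width ≥ 3. Therefore the treewidth is 3.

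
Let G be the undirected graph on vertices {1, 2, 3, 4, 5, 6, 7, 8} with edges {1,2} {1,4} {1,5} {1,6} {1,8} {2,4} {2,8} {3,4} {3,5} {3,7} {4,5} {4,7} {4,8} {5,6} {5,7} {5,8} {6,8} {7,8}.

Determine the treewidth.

3

A width-3 tree decomposition is:
Bags: B1 = {4, 5, 7, 8}  B2 = {1, 4, 5, 8}  B3 = {1, 5, 6, 8}  B4 = {1, 2, 4, 8}  B5 = {3, 4, 5, 7}
Tree: B1–B2, B2–B3, B2–B4, B1–B5
The largest bag has 4 vertices, giving width 3; this decomposition certifies tw(G) ≤ 3. On the other hand G contains the 4-clique {1, 2, 4, 8}. A clique must lie in a single bag of any decomposition, so no decomposition can have width below 3. The upper and lower bounds meet at 3, so that is the treewidth.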